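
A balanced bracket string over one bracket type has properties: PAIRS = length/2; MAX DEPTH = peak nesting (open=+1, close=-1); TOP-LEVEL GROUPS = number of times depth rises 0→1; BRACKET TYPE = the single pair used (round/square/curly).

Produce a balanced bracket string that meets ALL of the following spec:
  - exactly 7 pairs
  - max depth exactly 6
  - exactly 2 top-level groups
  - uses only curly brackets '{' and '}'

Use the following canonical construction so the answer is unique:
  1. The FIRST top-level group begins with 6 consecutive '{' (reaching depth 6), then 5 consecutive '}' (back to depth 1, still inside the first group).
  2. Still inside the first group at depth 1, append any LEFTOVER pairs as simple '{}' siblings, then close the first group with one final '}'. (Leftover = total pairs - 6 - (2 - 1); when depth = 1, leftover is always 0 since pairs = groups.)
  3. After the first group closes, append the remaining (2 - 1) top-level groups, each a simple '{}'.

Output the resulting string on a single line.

Answer: {{{{{{}}}}}}{}

Derivation:
Spec: pairs=7 depth=6 groups=2
Leftover pairs = 7 - 6 - (2-1) = 0
First group: deep chain of depth 6 + 0 sibling pairs
Remaining 1 groups: simple '{}' each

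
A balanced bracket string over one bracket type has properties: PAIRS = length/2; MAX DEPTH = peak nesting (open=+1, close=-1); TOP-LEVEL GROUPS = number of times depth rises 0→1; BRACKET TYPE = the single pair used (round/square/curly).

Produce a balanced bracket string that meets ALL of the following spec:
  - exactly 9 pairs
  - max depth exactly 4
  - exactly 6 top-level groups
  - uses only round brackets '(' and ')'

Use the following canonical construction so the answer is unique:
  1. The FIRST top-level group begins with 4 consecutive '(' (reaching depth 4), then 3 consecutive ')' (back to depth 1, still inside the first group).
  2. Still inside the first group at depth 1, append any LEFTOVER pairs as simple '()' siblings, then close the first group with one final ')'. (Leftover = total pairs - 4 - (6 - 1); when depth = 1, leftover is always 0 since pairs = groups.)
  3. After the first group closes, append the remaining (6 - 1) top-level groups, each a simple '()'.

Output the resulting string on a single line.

Spec: pairs=9 depth=4 groups=6
Leftover pairs = 9 - 4 - (6-1) = 0
First group: deep chain of depth 4 + 0 sibling pairs
Remaining 5 groups: simple '()' each

Answer: (((())))()()()()()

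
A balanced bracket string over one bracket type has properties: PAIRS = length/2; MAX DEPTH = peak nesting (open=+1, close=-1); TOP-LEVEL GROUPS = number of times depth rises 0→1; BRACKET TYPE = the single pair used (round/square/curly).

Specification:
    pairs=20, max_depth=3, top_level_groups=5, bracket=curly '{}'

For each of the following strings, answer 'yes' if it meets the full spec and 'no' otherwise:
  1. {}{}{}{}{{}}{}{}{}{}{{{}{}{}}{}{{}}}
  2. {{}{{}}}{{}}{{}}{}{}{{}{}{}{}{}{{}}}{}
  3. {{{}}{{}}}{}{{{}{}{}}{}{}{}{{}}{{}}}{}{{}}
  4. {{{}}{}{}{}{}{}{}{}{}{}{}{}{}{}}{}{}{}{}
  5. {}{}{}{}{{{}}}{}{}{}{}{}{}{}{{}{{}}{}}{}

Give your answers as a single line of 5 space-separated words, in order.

String 1 '{}{}{}{}{{}}{}{}{}{}{{{}{}{}}{}{{}}}': depth seq [1 0 1 0 1 0 1 0 1 2 1 0 1 0 1 0 1 0 1 0 1 2 3 2 3 2 3 2 1 2 1 2 3 2 1 0]
  -> pairs=18 depth=3 groups=10 -> no
String 2 '{{}{{}}}{{}}{{}}{}{}{{}{}{}{}{}{{}}}{}': depth seq [1 2 1 2 3 2 1 0 1 2 1 0 1 2 1 0 1 0 1 0 1 2 1 2 1 2 1 2 1 2 1 2 3 2 1 0 1 0]
  -> pairs=19 depth=3 groups=7 -> no
String 3 '{{{}}{{}}}{}{{{}{}{}}{}{}{}{{}}{{}}}{}{{}}': depth seq [1 2 3 2 1 2 3 2 1 0 1 0 1 2 3 2 3 2 3 2 1 2 1 2 1 2 1 2 3 2 1 2 3 2 1 0 1 0 1 2 1 0]
  -> pairs=21 depth=3 groups=5 -> no
String 4 '{{{}}{}{}{}{}{}{}{}{}{}{}{}{}{}}{}{}{}{}': depth seq [1 2 3 2 1 2 1 2 1 2 1 2 1 2 1 2 1 2 1 2 1 2 1 2 1 2 1 2 1 2 1 0 1 0 1 0 1 0 1 0]
  -> pairs=20 depth=3 groups=5 -> yes
String 5 '{}{}{}{}{{{}}}{}{}{}{}{}{}{}{{}{{}}{}}{}': depth seq [1 0 1 0 1 0 1 0 1 2 3 2 1 0 1 0 1 0 1 0 1 0 1 0 1 0 1 0 1 2 1 2 3 2 1 2 1 0 1 0]
  -> pairs=20 depth=3 groups=14 -> no

Answer: no no no yes no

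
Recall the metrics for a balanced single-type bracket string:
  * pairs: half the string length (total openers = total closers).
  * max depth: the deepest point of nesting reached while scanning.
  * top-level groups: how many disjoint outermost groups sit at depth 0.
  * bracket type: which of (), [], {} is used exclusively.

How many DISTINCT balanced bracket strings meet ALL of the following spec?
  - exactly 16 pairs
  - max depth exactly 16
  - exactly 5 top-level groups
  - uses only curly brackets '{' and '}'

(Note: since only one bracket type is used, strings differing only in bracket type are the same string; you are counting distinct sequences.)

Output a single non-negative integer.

Answer: 0

Derivation:
Spec: pairs=16 depth=16 groups=5
Count(depth <= 16) = 2414425
Count(depth <= 15) = 2414425
Count(depth == 16) = 2414425 - 2414425 = 0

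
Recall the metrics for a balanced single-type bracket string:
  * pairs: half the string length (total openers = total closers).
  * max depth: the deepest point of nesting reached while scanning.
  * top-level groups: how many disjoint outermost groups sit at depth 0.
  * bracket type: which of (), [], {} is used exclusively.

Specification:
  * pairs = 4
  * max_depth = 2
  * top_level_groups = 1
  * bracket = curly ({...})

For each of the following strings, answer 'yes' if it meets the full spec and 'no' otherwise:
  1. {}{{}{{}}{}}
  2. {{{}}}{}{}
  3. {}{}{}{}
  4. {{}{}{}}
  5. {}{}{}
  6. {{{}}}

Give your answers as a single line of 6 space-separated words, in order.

Answer: no no no yes no no

Derivation:
String 1 '{}{{}{{}}{}}': depth seq [1 0 1 2 1 2 3 2 1 2 1 0]
  -> pairs=6 depth=3 groups=2 -> no
String 2 '{{{}}}{}{}': depth seq [1 2 3 2 1 0 1 0 1 0]
  -> pairs=5 depth=3 groups=3 -> no
String 3 '{}{}{}{}': depth seq [1 0 1 0 1 0 1 0]
  -> pairs=4 depth=1 groups=4 -> no
String 4 '{{}{}{}}': depth seq [1 2 1 2 1 2 1 0]
  -> pairs=4 depth=2 groups=1 -> yes
String 5 '{}{}{}': depth seq [1 0 1 0 1 0]
  -> pairs=3 depth=1 groups=3 -> no
String 6 '{{{}}}': depth seq [1 2 3 2 1 0]
  -> pairs=3 depth=3 groups=1 -> no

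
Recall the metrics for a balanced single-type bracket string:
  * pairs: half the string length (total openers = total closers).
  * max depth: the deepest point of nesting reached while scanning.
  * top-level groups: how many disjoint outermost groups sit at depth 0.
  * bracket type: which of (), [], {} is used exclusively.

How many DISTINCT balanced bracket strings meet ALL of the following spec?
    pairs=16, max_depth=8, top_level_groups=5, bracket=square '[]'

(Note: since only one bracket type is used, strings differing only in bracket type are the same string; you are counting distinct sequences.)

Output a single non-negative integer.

Answer: 40495

Derivation:
Spec: pairs=16 depth=8 groups=5
Count(depth <= 8) = 2404545
Count(depth <= 7) = 2364050
Count(depth == 8) = 2404545 - 2364050 = 40495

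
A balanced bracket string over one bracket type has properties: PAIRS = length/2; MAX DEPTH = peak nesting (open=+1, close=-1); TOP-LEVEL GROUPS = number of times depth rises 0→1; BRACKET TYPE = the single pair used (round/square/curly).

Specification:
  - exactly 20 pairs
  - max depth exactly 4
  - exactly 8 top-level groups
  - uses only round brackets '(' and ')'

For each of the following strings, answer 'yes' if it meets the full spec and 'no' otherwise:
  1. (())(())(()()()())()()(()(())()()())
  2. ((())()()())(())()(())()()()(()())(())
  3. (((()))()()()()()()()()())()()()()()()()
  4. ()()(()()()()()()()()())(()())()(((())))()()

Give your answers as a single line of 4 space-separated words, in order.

String 1 '(())(())(()()()())()()(()(())()()())': depth seq [1 2 1 0 1 2 1 0 1 2 1 2 1 2 1 2 1 0 1 0 1 0 1 2 1 2 3 2 1 2 1 2 1 2 1 0]
  -> pairs=18 depth=3 groups=6 -> no
String 2 '((())()()())(())()(())()()()(()())(())': depth seq [1 2 3 2 1 2 1 2 1 2 1 0 1 2 1 0 1 0 1 2 1 0 1 0 1 0 1 0 1 2 1 2 1 0 1 2 1 0]
  -> pairs=19 depth=3 groups=9 -> no
String 3 '(((()))()()()()()()()()())()()()()()()()': depth seq [1 2 3 4 3 2 1 2 1 2 1 2 1 2 1 2 1 2 1 2 1 2 1 2 1 0 1 0 1 0 1 0 1 0 1 0 1 0 1 0]
  -> pairs=20 depth=4 groups=8 -> yes
String 4 '()()(()()()()()()()()())(()())()(((())))()()': depth seq [1 0 1 0 1 2 1 2 1 2 1 2 1 2 1 2 1 2 1 2 1 2 1 0 1 2 1 2 1 0 1 0 1 2 3 4 3 2 1 0 1 0 1 0]
  -> pairs=22 depth=4 groups=8 -> no

Answer: no no yes no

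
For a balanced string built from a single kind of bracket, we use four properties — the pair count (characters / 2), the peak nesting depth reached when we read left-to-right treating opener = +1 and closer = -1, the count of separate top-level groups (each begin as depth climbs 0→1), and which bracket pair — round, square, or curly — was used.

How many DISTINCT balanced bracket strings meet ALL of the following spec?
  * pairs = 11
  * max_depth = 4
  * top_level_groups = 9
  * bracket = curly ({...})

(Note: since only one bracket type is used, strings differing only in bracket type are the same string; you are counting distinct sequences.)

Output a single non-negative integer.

Spec: pairs=11 depth=4 groups=9
Count(depth <= 4) = 54
Count(depth <= 3) = 54
Count(depth == 4) = 54 - 54 = 0

Answer: 0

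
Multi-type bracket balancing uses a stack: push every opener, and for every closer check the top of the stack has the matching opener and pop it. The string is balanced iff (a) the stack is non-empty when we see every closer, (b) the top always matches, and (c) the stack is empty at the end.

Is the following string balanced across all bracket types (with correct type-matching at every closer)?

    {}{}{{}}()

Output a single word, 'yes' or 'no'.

pos 0: push '{'; stack = {
pos 1: '}' matches '{'; pop; stack = (empty)
pos 2: push '{'; stack = {
pos 3: '}' matches '{'; pop; stack = (empty)
pos 4: push '{'; stack = {
pos 5: push '{'; stack = {{
pos 6: '}' matches '{'; pop; stack = {
pos 7: '}' matches '{'; pop; stack = (empty)
pos 8: push '('; stack = (
pos 9: ')' matches '('; pop; stack = (empty)
end: stack empty → VALID
Verdict: properly nested → yes

Answer: yes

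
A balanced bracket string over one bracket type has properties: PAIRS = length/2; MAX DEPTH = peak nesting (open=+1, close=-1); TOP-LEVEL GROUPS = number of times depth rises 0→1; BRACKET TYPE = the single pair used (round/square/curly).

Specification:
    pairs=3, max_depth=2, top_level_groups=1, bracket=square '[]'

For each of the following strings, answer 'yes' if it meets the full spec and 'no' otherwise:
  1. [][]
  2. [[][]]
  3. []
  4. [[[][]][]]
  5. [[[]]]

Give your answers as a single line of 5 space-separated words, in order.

Answer: no yes no no no

Derivation:
String 1 '[][]': depth seq [1 0 1 0]
  -> pairs=2 depth=1 groups=2 -> no
String 2 '[[][]]': depth seq [1 2 1 2 1 0]
  -> pairs=3 depth=2 groups=1 -> yes
String 3 '[]': depth seq [1 0]
  -> pairs=1 depth=1 groups=1 -> no
String 4 '[[[][]][]]': depth seq [1 2 3 2 3 2 1 2 1 0]
  -> pairs=5 depth=3 groups=1 -> no
String 5 '[[[]]]': depth seq [1 2 3 2 1 0]
  -> pairs=3 depth=3 groups=1 -> no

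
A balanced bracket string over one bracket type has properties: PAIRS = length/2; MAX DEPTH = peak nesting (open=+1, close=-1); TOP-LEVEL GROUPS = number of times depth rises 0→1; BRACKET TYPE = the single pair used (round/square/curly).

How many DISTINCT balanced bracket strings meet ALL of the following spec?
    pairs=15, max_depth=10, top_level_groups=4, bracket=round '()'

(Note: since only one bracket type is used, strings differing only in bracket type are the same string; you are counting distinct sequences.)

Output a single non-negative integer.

Spec: pairs=15 depth=10 groups=4
Count(depth <= 10) = 1188548
Count(depth <= 9) = 1187636
Count(depth == 10) = 1188548 - 1187636 = 912

Answer: 912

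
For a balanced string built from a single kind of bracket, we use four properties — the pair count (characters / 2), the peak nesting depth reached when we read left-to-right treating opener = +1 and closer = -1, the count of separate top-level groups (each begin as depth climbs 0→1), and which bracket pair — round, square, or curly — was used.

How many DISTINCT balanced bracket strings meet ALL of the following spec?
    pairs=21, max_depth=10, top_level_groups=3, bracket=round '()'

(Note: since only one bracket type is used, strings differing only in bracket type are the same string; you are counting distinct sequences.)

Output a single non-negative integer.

Answer: 154203750

Derivation:
Spec: pairs=21 depth=10 groups=3
Count(depth <= 10) = 4717586247
Count(depth <= 9) = 4563382497
Count(depth == 10) = 4717586247 - 4563382497 = 154203750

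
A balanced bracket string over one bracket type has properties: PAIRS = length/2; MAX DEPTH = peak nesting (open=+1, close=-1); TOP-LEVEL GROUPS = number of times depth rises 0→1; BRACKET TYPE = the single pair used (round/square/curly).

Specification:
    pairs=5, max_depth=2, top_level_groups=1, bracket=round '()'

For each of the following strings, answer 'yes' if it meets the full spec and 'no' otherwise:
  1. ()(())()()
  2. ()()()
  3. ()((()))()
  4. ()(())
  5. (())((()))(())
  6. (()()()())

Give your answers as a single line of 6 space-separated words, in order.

Answer: no no no no no yes

Derivation:
String 1 '()(())()()': depth seq [1 0 1 2 1 0 1 0 1 0]
  -> pairs=5 depth=2 groups=4 -> no
String 2 '()()()': depth seq [1 0 1 0 1 0]
  -> pairs=3 depth=1 groups=3 -> no
String 3 '()((()))()': depth seq [1 0 1 2 3 2 1 0 1 0]
  -> pairs=5 depth=3 groups=3 -> no
String 4 '()(())': depth seq [1 0 1 2 1 0]
  -> pairs=3 depth=2 groups=2 -> no
String 5 '(())((()))(())': depth seq [1 2 1 0 1 2 3 2 1 0 1 2 1 0]
  -> pairs=7 depth=3 groups=3 -> no
String 6 '(()()()())': depth seq [1 2 1 2 1 2 1 2 1 0]
  -> pairs=5 depth=2 groups=1 -> yes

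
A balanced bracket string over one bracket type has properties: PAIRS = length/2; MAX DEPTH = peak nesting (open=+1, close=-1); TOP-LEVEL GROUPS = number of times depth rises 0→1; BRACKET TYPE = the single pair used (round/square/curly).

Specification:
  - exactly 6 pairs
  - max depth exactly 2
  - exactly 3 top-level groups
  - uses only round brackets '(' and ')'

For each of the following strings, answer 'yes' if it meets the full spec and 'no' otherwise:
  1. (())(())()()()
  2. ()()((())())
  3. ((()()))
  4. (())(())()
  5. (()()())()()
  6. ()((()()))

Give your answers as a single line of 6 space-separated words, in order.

String 1 '(())(())()()()': depth seq [1 2 1 0 1 2 1 0 1 0 1 0 1 0]
  -> pairs=7 depth=2 groups=5 -> no
String 2 '()()((())())': depth seq [1 0 1 0 1 2 3 2 1 2 1 0]
  -> pairs=6 depth=3 groups=3 -> no
String 3 '((()()))': depth seq [1 2 3 2 3 2 1 0]
  -> pairs=4 depth=3 groups=1 -> no
String 4 '(())(())()': depth seq [1 2 1 0 1 2 1 0 1 0]
  -> pairs=5 depth=2 groups=3 -> no
String 5 '(()()())()()': depth seq [1 2 1 2 1 2 1 0 1 0 1 0]
  -> pairs=6 depth=2 groups=3 -> yes
String 6 '()((()()))': depth seq [1 0 1 2 3 2 3 2 1 0]
  -> pairs=5 depth=3 groups=2 -> no

Answer: no no no no yes no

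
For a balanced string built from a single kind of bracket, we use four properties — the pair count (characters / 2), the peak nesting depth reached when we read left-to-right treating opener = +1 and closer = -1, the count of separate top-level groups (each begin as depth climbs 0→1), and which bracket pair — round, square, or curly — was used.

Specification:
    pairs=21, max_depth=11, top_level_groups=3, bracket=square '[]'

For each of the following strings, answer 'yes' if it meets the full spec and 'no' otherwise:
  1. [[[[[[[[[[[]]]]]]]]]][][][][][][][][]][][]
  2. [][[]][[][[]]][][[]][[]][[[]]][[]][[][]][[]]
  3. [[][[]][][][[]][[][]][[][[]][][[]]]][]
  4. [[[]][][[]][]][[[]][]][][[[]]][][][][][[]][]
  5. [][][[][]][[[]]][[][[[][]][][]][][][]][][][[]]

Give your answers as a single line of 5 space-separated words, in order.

String 1 '[[[[[[[[[[[]]]]]]]]]][][][][][][][][]][][]': depth seq [1 2 3 4 5 6 7 8 9 10 11 10 9 8 7 6 5 4 3 2 1 2 1 2 1 2 1 2 1 2 1 2 1 2 1 2 1 0 1 0 1 0]
  -> pairs=21 depth=11 groups=3 -> yes
String 2 '[][[]][[][[]]][][[]][[]][[[]]][[]][[][]][[]]': depth seq [1 0 1 2 1 0 1 2 1 2 3 2 1 0 1 0 1 2 1 0 1 2 1 0 1 2 3 2 1 0 1 2 1 0 1 2 1 2 1 0 1 2 1 0]
  -> pairs=22 depth=3 groups=10 -> no
String 3 '[[][[]][][][[]][[][]][[][[]][][[]]]][]': depth seq [1 2 1 2 3 2 1 2 1 2 1 2 3 2 1 2 3 2 3 2 1 2 3 2 3 4 3 2 3 2 3 4 3 2 1 0 1 0]
  -> pairs=19 depth=4 groups=2 -> no
String 4 '[[[]][][[]][]][[[]][]][][[[]]][][][][][[]][]': depth seq [1 2 3 2 1 2 1 2 3 2 1 2 1 0 1 2 3 2 1 2 1 0 1 0 1 2 3 2 1 0 1 0 1 0 1 0 1 0 1 2 1 0 1 0]
  -> pairs=22 depth=3 groups=10 -> no
String 5 '[][][[][]][[[]]][[][[[][]][][]][][][]][][][[]]': depth seq [1 0 1 0 1 2 1 2 1 0 1 2 3 2 1 0 1 2 1 2 3 4 3 4 3 2 3 2 3 2 1 2 1 2 1 2 1 0 1 0 1 0 1 2 1 0]
  -> pairs=23 depth=4 groups=8 -> no

Answer: yes no no no no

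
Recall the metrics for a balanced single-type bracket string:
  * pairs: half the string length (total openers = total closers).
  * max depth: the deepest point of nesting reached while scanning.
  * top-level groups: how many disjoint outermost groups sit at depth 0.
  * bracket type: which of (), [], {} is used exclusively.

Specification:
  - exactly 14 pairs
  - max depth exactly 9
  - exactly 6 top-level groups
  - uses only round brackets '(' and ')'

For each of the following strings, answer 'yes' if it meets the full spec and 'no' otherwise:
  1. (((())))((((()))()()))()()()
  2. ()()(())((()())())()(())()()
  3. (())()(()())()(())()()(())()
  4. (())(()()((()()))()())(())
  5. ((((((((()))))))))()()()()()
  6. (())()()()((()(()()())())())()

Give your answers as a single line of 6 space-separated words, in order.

Answer: no no no no yes no

Derivation:
String 1 '(((())))((((()))()()))()()()': depth seq [1 2 3 4 3 2 1 0 1 2 3 4 5 4 3 2 3 2 3 2 1 0 1 0 1 0 1 0]
  -> pairs=14 depth=5 groups=5 -> no
String 2 '()()(())((()())())()(())()()': depth seq [1 0 1 0 1 2 1 0 1 2 3 2 3 2 1 2 1 0 1 0 1 2 1 0 1 0 1 0]
  -> pairs=14 depth=3 groups=8 -> no
String 3 '(())()(()())()(())()()(())()': depth seq [1 2 1 0 1 0 1 2 1 2 1 0 1 0 1 2 1 0 1 0 1 0 1 2 1 0 1 0]
  -> pairs=14 depth=2 groups=9 -> no
String 4 '(())(()()((()()))()())(())': depth seq [1 2 1 0 1 2 1 2 1 2 3 4 3 4 3 2 1 2 1 2 1 0 1 2 1 0]
  -> pairs=13 depth=4 groups=3 -> no
String 5 '((((((((()))))))))()()()()()': depth seq [1 2 3 4 5 6 7 8 9 8 7 6 5 4 3 2 1 0 1 0 1 0 1 0 1 0 1 0]
  -> pairs=14 depth=9 groups=6 -> yes
String 6 '(())()()()((()(()()())())())()': depth seq [1 2 1 0 1 0 1 0 1 0 1 2 3 2 3 4 3 4 3 4 3 2 3 2 1 2 1 0 1 0]
  -> pairs=15 depth=4 groups=6 -> no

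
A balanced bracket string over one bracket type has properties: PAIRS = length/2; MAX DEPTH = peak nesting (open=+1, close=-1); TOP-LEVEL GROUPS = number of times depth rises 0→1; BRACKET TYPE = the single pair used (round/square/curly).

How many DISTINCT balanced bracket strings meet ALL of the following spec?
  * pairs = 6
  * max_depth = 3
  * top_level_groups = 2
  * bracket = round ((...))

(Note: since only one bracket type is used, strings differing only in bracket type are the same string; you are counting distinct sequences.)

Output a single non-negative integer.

Answer: 23

Derivation:
Spec: pairs=6 depth=3 groups=2
Count(depth <= 3) = 28
Count(depth <= 2) = 5
Count(depth == 3) = 28 - 5 = 23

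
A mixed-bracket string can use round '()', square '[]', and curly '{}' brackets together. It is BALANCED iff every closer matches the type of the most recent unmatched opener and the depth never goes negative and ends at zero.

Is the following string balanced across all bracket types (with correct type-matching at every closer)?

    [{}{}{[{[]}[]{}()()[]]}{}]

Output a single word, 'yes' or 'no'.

pos 0: push '['; stack = [
pos 1: push '{'; stack = [{
pos 2: '}' matches '{'; pop; stack = [
pos 3: push '{'; stack = [{
pos 4: '}' matches '{'; pop; stack = [
pos 5: push '{'; stack = [{
pos 6: push '['; stack = [{[
pos 7: push '{'; stack = [{[{
pos 8: push '['; stack = [{[{[
pos 9: ']' matches '['; pop; stack = [{[{
pos 10: '}' matches '{'; pop; stack = [{[
pos 11: push '['; stack = [{[[
pos 12: ']' matches '['; pop; stack = [{[
pos 13: push '{'; stack = [{[{
pos 14: '}' matches '{'; pop; stack = [{[
pos 15: push '('; stack = [{[(
pos 16: ')' matches '('; pop; stack = [{[
pos 17: push '('; stack = [{[(
pos 18: ')' matches '('; pop; stack = [{[
pos 19: push '['; stack = [{[[
pos 20: ']' matches '['; pop; stack = [{[
pos 21: ']' matches '['; pop; stack = [{
pos 22: '}' matches '{'; pop; stack = [
pos 23: push '{'; stack = [{
pos 24: '}' matches '{'; pop; stack = [
pos 25: ']' matches '['; pop; stack = (empty)
end: stack empty → VALID
Verdict: properly nested → yes

Answer: yes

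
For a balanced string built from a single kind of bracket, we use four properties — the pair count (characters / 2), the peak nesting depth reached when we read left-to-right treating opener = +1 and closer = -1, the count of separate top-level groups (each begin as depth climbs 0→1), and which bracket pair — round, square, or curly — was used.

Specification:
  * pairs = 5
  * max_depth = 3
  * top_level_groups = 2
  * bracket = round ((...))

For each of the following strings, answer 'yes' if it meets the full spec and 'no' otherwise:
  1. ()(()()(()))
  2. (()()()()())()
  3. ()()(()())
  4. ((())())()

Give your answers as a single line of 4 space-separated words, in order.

Answer: no no no yes

Derivation:
String 1 '()(()()(()))': depth seq [1 0 1 2 1 2 1 2 3 2 1 0]
  -> pairs=6 depth=3 groups=2 -> no
String 2 '(()()()()())()': depth seq [1 2 1 2 1 2 1 2 1 2 1 0 1 0]
  -> pairs=7 depth=2 groups=2 -> no
String 3 '()()(()())': depth seq [1 0 1 0 1 2 1 2 1 0]
  -> pairs=5 depth=2 groups=3 -> no
String 4 '((())())()': depth seq [1 2 3 2 1 2 1 0 1 0]
  -> pairs=5 depth=3 groups=2 -> yes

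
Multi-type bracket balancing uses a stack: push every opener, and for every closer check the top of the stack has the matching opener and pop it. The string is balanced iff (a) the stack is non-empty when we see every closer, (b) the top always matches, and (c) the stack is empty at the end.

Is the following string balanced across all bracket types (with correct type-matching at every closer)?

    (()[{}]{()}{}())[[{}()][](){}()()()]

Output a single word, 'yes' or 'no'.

pos 0: push '('; stack = (
pos 1: push '('; stack = ((
pos 2: ')' matches '('; pop; stack = (
pos 3: push '['; stack = ([
pos 4: push '{'; stack = ([{
pos 5: '}' matches '{'; pop; stack = ([
pos 6: ']' matches '['; pop; stack = (
pos 7: push '{'; stack = ({
pos 8: push '('; stack = ({(
pos 9: ')' matches '('; pop; stack = ({
pos 10: '}' matches '{'; pop; stack = (
pos 11: push '{'; stack = ({
pos 12: '}' matches '{'; pop; stack = (
pos 13: push '('; stack = ((
pos 14: ')' matches '('; pop; stack = (
pos 15: ')' matches '('; pop; stack = (empty)
pos 16: push '['; stack = [
pos 17: push '['; stack = [[
pos 18: push '{'; stack = [[{
pos 19: '}' matches '{'; pop; stack = [[
pos 20: push '('; stack = [[(
pos 21: ')' matches '('; pop; stack = [[
pos 22: ']' matches '['; pop; stack = [
pos 23: push '['; stack = [[
pos 24: ']' matches '['; pop; stack = [
pos 25: push '('; stack = [(
pos 26: ')' matches '('; pop; stack = [
pos 27: push '{'; stack = [{
pos 28: '}' matches '{'; pop; stack = [
pos 29: push '('; stack = [(
pos 30: ')' matches '('; pop; stack = [
pos 31: push '('; stack = [(
pos 32: ')' matches '('; pop; stack = [
pos 33: push '('; stack = [(
pos 34: ')' matches '('; pop; stack = [
pos 35: ']' matches '['; pop; stack = (empty)
end: stack empty → VALID
Verdict: properly nested → yes

Answer: yes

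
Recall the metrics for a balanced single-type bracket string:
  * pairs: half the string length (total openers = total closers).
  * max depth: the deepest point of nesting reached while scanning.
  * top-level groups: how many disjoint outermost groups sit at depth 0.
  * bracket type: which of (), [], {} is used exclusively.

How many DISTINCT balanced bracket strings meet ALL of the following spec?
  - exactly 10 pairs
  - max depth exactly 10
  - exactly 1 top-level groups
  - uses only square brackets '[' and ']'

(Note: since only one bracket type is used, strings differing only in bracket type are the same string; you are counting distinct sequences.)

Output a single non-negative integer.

Spec: pairs=10 depth=10 groups=1
Count(depth <= 10) = 4862
Count(depth <= 9) = 4861
Count(depth == 10) = 4862 - 4861 = 1

Answer: 1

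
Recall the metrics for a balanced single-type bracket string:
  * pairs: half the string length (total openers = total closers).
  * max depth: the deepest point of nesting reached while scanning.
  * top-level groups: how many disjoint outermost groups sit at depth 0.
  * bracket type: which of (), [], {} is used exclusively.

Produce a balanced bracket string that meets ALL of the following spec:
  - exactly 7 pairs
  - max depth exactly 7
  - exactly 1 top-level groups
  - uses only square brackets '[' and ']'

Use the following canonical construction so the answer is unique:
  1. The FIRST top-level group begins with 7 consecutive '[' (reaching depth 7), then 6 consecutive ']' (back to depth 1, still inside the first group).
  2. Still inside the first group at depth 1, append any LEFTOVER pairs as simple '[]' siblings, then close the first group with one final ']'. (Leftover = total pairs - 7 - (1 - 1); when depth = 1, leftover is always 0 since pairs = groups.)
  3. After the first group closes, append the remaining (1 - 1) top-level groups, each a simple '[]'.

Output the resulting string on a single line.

Spec: pairs=7 depth=7 groups=1
Leftover pairs = 7 - 7 - (1-1) = 0
First group: deep chain of depth 7 + 0 sibling pairs
Remaining 0 groups: simple '[]' each

Answer: [[[[[[[]]]]]]]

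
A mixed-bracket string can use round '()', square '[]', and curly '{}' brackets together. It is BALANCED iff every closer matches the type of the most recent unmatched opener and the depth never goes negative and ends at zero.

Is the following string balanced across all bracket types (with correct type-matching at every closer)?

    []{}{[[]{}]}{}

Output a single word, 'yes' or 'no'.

Answer: yes

Derivation:
pos 0: push '['; stack = [
pos 1: ']' matches '['; pop; stack = (empty)
pos 2: push '{'; stack = {
pos 3: '}' matches '{'; pop; stack = (empty)
pos 4: push '{'; stack = {
pos 5: push '['; stack = {[
pos 6: push '['; stack = {[[
pos 7: ']' matches '['; pop; stack = {[
pos 8: push '{'; stack = {[{
pos 9: '}' matches '{'; pop; stack = {[
pos 10: ']' matches '['; pop; stack = {
pos 11: '}' matches '{'; pop; stack = (empty)
pos 12: push '{'; stack = {
pos 13: '}' matches '{'; pop; stack = (empty)
end: stack empty → VALID
Verdict: properly nested → yes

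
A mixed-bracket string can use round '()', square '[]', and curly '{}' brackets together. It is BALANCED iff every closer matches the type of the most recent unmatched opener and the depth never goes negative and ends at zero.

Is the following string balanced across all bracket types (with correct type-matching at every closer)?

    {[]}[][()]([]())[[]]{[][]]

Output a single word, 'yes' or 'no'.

pos 0: push '{'; stack = {
pos 1: push '['; stack = {[
pos 2: ']' matches '['; pop; stack = {
pos 3: '}' matches '{'; pop; stack = (empty)
pos 4: push '['; stack = [
pos 5: ']' matches '['; pop; stack = (empty)
pos 6: push '['; stack = [
pos 7: push '('; stack = [(
pos 8: ')' matches '('; pop; stack = [
pos 9: ']' matches '['; pop; stack = (empty)
pos 10: push '('; stack = (
pos 11: push '['; stack = ([
pos 12: ']' matches '['; pop; stack = (
pos 13: push '('; stack = ((
pos 14: ')' matches '('; pop; stack = (
pos 15: ')' matches '('; pop; stack = (empty)
pos 16: push '['; stack = [
pos 17: push '['; stack = [[
pos 18: ']' matches '['; pop; stack = [
pos 19: ']' matches '['; pop; stack = (empty)
pos 20: push '{'; stack = {
pos 21: push '['; stack = {[
pos 22: ']' matches '['; pop; stack = {
pos 23: push '['; stack = {[
pos 24: ']' matches '['; pop; stack = {
pos 25: saw closer ']' but top of stack is '{' (expected '}') → INVALID
Verdict: type mismatch at position 25: ']' closes '{' → no

Answer: no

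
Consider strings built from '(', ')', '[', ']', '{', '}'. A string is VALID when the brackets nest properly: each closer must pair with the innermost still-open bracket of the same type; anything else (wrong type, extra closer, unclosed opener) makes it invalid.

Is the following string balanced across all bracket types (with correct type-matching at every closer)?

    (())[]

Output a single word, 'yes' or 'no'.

Answer: yes

Derivation:
pos 0: push '('; stack = (
pos 1: push '('; stack = ((
pos 2: ')' matches '('; pop; stack = (
pos 3: ')' matches '('; pop; stack = (empty)
pos 4: push '['; stack = [
pos 5: ']' matches '['; pop; stack = (empty)
end: stack empty → VALID
Verdict: properly nested → yes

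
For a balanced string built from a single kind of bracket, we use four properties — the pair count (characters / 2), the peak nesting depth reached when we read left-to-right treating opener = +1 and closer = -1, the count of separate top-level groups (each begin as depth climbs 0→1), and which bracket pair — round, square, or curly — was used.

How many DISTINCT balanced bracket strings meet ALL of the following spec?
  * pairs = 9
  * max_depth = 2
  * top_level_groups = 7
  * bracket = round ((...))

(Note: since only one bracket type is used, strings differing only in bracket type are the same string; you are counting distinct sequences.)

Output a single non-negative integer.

Answer: 28

Derivation:
Spec: pairs=9 depth=2 groups=7
Count(depth <= 2) = 28
Count(depth <= 1) = 0
Count(depth == 2) = 28 - 0 = 28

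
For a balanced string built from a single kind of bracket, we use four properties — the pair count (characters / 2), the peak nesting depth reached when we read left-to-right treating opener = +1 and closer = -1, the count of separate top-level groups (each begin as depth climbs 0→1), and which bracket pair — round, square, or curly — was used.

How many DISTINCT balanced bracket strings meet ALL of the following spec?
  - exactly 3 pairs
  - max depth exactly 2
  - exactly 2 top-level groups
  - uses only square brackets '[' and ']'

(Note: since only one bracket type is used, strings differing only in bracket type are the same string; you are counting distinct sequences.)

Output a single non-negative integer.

Answer: 2

Derivation:
Spec: pairs=3 depth=2 groups=2
Count(depth <= 2) = 2
Count(depth <= 1) = 0
Count(depth == 2) = 2 - 0 = 2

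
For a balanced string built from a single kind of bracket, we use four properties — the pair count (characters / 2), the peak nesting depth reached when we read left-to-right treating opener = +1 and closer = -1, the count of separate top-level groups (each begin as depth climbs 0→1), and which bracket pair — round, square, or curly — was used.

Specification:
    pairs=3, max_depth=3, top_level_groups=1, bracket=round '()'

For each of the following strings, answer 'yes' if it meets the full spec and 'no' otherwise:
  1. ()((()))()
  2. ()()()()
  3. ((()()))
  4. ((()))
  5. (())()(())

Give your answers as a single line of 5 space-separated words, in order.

String 1 '()((()))()': depth seq [1 0 1 2 3 2 1 0 1 0]
  -> pairs=5 depth=3 groups=3 -> no
String 2 '()()()()': depth seq [1 0 1 0 1 0 1 0]
  -> pairs=4 depth=1 groups=4 -> no
String 3 '((()()))': depth seq [1 2 3 2 3 2 1 0]
  -> pairs=4 depth=3 groups=1 -> no
String 4 '((()))': depth seq [1 2 3 2 1 0]
  -> pairs=3 depth=3 groups=1 -> yes
String 5 '(())()(())': depth seq [1 2 1 0 1 0 1 2 1 0]
  -> pairs=5 depth=2 groups=3 -> no

Answer: no no no yes no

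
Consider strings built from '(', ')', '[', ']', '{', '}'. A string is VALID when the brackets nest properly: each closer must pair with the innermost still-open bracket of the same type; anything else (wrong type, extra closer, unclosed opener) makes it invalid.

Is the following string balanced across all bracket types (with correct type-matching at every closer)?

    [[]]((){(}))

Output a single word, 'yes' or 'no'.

Answer: no

Derivation:
pos 0: push '['; stack = [
pos 1: push '['; stack = [[
pos 2: ']' matches '['; pop; stack = [
pos 3: ']' matches '['; pop; stack = (empty)
pos 4: push '('; stack = (
pos 5: push '('; stack = ((
pos 6: ')' matches '('; pop; stack = (
pos 7: push '{'; stack = ({
pos 8: push '('; stack = ({(
pos 9: saw closer '}' but top of stack is '(' (expected ')') → INVALID
Verdict: type mismatch at position 9: '}' closes '(' → no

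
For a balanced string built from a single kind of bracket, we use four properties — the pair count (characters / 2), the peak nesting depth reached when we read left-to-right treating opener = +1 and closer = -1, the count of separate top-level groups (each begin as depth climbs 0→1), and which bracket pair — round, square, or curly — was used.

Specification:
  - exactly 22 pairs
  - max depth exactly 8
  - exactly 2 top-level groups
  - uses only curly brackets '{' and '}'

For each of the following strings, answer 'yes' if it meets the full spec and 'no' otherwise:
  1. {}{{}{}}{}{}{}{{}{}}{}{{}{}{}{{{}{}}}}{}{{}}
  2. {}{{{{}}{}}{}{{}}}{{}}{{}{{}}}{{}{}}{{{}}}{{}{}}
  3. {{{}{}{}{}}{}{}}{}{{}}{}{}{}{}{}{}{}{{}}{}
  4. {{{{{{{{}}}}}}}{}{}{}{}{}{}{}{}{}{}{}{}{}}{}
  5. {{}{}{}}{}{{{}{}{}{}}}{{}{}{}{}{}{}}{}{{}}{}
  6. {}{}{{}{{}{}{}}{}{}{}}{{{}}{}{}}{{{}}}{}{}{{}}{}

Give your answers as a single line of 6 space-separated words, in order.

String 1 '{}{{}{}}{}{}{}{{}{}}{}{{}{}{}{{{}{}}}}{}{{}}': depth seq [1 0 1 2 1 2 1 0 1 0 1 0 1 0 1 2 1 2 1 0 1 0 1 2 1 2 1 2 1 2 3 4 3 4 3 2 1 0 1 0 1 2 1 0]
  -> pairs=22 depth=4 groups=10 -> no
String 2 '{}{{{{}}{}}{}{{}}}{{}}{{}{{}}}{{}{}}{{{}}}{{}{}}': depth seq [1 0 1 2 3 4 3 2 3 2 1 2 1 2 3 2 1 0 1 2 1 0 1 2 1 2 3 2 1 0 1 2 1 2 1 0 1 2 3 2 1 0 1 2 1 2 1 0]
  -> pairs=24 depth=4 groups=7 -> no
String 3 '{{{}{}{}{}}{}{}}{}{{}}{}{}{}{}{}{}{}{{}}{}': depth seq [1 2 3 2 3 2 3 2 3 2 1 2 1 2 1 0 1 0 1 2 1 0 1 0 1 0 1 0 1 0 1 0 1 0 1 0 1 2 1 0 1 0]
  -> pairs=21 depth=3 groups=12 -> no
String 4 '{{{{{{{{}}}}}}}{}{}{}{}{}{}{}{}{}{}{}{}{}}{}': depth seq [1 2 3 4 5 6 7 8 7 6 5 4 3 2 1 2 1 2 1 2 1 2 1 2 1 2 1 2 1 2 1 2 1 2 1 2 1 2 1 2 1 0 1 0]
  -> pairs=22 depth=8 groups=2 -> yes
String 5 '{{}{}{}}{}{{{}{}{}{}}}{{}{}{}{}{}{}}{}{{}}{}': depth seq [1 2 1 2 1 2 1 0 1 0 1 2 3 2 3 2 3 2 3 2 1 0 1 2 1 2 1 2 1 2 1 2 1 2 1 0 1 0 1 2 1 0 1 0]
  -> pairs=22 depth=3 groups=7 -> no
String 6 '{}{}{{}{{}{}{}}{}{}{}}{{{}}{}{}}{{{}}}{}{}{{}}{}': depth seq [1 0 1 0 1 2 1 2 3 2 3 2 3 2 1 2 1 2 1 2 1 0 1 2 3 2 1 2 1 2 1 0 1 2 3 2 1 0 1 0 1 0 1 2 1 0 1 0]
  -> pairs=24 depth=3 groups=9 -> no

Answer: no no no yes no no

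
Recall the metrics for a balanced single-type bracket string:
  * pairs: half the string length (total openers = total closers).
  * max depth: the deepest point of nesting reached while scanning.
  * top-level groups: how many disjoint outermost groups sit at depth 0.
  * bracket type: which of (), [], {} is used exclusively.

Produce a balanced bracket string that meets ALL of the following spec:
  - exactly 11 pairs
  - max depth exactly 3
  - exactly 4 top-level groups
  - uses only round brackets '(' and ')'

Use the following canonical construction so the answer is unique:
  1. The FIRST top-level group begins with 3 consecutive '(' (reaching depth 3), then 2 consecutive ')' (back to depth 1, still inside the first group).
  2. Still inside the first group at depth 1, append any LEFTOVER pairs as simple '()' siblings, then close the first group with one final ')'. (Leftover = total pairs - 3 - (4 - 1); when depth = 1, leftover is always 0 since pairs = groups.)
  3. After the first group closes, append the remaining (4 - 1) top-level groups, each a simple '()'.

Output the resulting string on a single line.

Answer: ((())()()()()())()()()

Derivation:
Spec: pairs=11 depth=3 groups=4
Leftover pairs = 11 - 3 - (4-1) = 5
First group: deep chain of depth 3 + 5 sibling pairs
Remaining 3 groups: simple '()' each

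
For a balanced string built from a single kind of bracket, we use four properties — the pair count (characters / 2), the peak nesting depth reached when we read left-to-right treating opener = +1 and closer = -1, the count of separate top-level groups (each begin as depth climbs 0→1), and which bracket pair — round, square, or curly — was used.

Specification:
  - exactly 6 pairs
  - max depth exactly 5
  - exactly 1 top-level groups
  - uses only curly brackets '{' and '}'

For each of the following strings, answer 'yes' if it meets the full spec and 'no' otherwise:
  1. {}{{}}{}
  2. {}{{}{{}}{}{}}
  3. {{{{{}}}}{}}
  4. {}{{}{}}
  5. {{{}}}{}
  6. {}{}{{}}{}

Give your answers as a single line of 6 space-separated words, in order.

Answer: no no yes no no no

Derivation:
String 1 '{}{{}}{}': depth seq [1 0 1 2 1 0 1 0]
  -> pairs=4 depth=2 groups=3 -> no
String 2 '{}{{}{{}}{}{}}': depth seq [1 0 1 2 1 2 3 2 1 2 1 2 1 0]
  -> pairs=7 depth=3 groups=2 -> no
String 3 '{{{{{}}}}{}}': depth seq [1 2 3 4 5 4 3 2 1 2 1 0]
  -> pairs=6 depth=5 groups=1 -> yes
String 4 '{}{{}{}}': depth seq [1 0 1 2 1 2 1 0]
  -> pairs=4 depth=2 groups=2 -> no
String 5 '{{{}}}{}': depth seq [1 2 3 2 1 0 1 0]
  -> pairs=4 depth=3 groups=2 -> no
String 6 '{}{}{{}}{}': depth seq [1 0 1 0 1 2 1 0 1 0]
  -> pairs=5 depth=2 groups=4 -> no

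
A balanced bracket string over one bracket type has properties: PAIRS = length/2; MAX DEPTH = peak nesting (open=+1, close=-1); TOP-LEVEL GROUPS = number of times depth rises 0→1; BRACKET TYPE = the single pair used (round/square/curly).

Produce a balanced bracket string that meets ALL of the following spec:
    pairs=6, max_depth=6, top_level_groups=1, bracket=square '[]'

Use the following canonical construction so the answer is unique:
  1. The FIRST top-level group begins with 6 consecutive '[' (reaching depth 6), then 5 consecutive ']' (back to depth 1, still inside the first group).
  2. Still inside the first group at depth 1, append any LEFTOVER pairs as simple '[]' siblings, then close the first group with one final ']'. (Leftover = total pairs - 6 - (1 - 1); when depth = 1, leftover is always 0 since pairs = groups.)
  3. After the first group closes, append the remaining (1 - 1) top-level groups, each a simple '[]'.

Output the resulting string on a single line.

Spec: pairs=6 depth=6 groups=1
Leftover pairs = 6 - 6 - (1-1) = 0
First group: deep chain of depth 6 + 0 sibling pairs
Remaining 0 groups: simple '[]' each

Answer: [[[[[[]]]]]]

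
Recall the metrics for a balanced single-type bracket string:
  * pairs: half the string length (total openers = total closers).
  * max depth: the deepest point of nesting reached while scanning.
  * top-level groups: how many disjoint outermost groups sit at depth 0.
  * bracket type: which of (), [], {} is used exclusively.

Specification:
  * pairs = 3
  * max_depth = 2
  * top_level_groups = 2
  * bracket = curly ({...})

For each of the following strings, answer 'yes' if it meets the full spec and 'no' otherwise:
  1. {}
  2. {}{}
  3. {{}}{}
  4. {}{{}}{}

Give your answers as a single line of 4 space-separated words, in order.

String 1 '{}': depth seq [1 0]
  -> pairs=1 depth=1 groups=1 -> no
String 2 '{}{}': depth seq [1 0 1 0]
  -> pairs=2 depth=1 groups=2 -> no
String 3 '{{}}{}': depth seq [1 2 1 0 1 0]
  -> pairs=3 depth=2 groups=2 -> yes
String 4 '{}{{}}{}': depth seq [1 0 1 2 1 0 1 0]
  -> pairs=4 depth=2 groups=3 -> no

Answer: no no yes no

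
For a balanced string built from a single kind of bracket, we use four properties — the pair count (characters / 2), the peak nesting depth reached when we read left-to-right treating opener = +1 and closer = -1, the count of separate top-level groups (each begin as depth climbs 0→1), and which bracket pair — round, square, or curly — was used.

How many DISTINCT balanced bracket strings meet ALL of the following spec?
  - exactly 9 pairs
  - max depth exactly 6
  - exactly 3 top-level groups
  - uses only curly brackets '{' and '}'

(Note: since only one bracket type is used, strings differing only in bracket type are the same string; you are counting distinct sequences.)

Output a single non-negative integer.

Spec: pairs=9 depth=6 groups=3
Count(depth <= 6) = 998
Count(depth <= 5) = 965
Count(depth == 6) = 998 - 965 = 33

Answer: 33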